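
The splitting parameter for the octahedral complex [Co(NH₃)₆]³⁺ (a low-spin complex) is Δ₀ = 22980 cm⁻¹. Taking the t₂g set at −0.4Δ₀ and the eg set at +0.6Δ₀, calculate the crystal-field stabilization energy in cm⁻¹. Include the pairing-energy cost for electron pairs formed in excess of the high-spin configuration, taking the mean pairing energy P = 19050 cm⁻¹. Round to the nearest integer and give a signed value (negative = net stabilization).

-17052

NH₃ is neutral, so the +3 overall charge sits on Co: oxidation state +3.
Co sits in group 9; removing 3 electrons leaves Co³⁺ with 9 − 3 = 6 d electrons.
Electron filling gives t₂g⁶ eg⁰.
The orbital stabilization is -2.4Δ₀ = -2.4 × 22980 = -55152 cm⁻¹.
Pairing penalty: 3 pairs vs 1 in the high-spin reference → 2 extra × P = 38100 cm⁻¹.
Net CFSE = -55152 + 38100 = -17052 cm⁻¹.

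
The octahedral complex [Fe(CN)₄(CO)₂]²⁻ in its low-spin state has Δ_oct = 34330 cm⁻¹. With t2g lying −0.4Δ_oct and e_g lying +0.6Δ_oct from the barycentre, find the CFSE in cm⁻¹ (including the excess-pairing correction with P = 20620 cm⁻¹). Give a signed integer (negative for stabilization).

-41152

Ligand charges: 4×(-1) from CN⁻ and 2×(+0) from CO sum to -4; with overall charge -2, Fe is +2.
Fe²⁺: group 8, so d-count = 8 − 2 = 6.
Configuration: t2g^6 e_g^0.
Orbital CFSE = 6(-0.4) + 0(0.6) = -2.4Δ_oct = -2.4 × 34330 = -82392 cm⁻¹.
Pairing penalty: 3 pairs vs 1 in the high-spin reference → 2 extra × P = 41240 cm⁻¹.
Overall CFSE = -82392 + 41240 = -41152 cm⁻¹.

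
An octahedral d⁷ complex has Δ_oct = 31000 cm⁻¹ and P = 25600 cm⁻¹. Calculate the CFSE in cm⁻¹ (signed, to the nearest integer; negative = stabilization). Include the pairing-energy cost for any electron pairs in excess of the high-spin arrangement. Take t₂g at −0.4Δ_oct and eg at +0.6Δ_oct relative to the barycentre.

Since Δ_oct = 31000 cm⁻¹ > P = 25600 cm⁻¹, the complex adopts the low-spin configuration.
Configuration: t₂g⁶ eg¹.
Orbital CFSE = -1.8Δ_oct = -1.8 × 31000 = -55800 cm⁻¹.
Excess pairs vs high-spin: 3 − 2 = 1; pairing cost = +25600 cm⁻¹.
Net CFSE = -55800 + 25600 = -30200 cm⁻¹.

-30200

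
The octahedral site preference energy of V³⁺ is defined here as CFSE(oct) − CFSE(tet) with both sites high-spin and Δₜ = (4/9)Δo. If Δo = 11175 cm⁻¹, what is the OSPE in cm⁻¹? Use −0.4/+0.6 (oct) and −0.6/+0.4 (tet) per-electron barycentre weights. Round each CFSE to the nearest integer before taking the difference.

Group 5 minus oxidation state +3 gives a d² configuration for V³⁺.
In an octahedral site d² (HS) is t₂g² eg⁰, giving CFSE(oct) = -0.8Δo = -8940 cm⁻¹.
Tetrahedral: e² t₂⁰, CFSE = 2(−0.6) + 0(+0.4) = -1.2Δₜ = -1.2 × (4/9) × 11175 = -5960 cm⁻¹.
Subtracting, OSPE = -8940 − (-5960) = -2980 cm⁻¹.

-2980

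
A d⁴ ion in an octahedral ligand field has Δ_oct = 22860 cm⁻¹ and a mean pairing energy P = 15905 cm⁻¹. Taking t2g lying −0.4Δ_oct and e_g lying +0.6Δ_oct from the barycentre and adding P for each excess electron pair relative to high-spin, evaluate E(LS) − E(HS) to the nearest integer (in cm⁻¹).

-6955

In the high-spin limit (t2g^3 e_g^1) the orbital term is -0.6Δ_oct = -13716 cm⁻¹, with no excess pairing.
Low-spin: t2g^4 e_g^0, orbital CFSE = -1.6Δ_oct = -36576 cm⁻¹; plus 1 excess pair × P = +15905 cm⁻¹; total -20671 cm⁻¹.
Thus E(LS) − E(HS) = -6955 cm⁻¹.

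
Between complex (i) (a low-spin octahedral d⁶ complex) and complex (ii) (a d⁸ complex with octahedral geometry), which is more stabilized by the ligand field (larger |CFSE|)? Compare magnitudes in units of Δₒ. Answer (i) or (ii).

(i): t₂g⁶ eg⁰, CFSE = -2.4Δₒ.
(ii): t2g^6 e_g^2, CFSE = -1.2Δₒ.
So (i) has the larger |CFSE|.

(i)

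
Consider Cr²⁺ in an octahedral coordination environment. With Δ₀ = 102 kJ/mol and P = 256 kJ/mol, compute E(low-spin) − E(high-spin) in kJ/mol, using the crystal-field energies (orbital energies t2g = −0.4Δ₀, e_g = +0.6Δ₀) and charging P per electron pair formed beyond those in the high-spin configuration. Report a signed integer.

154

Cr²⁺: group 6, so d-count = 6 − 2 = 4.
In the high-spin limit (t2g^3 e_g^1) the orbital term is -0.6Δ₀ = -61 kJ/mol, with no excess pairing.
For low-spin the configuration is t2g^4 e_g^0: orbital energy -1.6 × 102 = -163 kJ/mol, and 1 additional pair relative to high-spin adds 256 kJ/mol, giving 93 kJ/mol.
E(LS) − E(HS) = 93 − (-61) = 154 kJ/mol.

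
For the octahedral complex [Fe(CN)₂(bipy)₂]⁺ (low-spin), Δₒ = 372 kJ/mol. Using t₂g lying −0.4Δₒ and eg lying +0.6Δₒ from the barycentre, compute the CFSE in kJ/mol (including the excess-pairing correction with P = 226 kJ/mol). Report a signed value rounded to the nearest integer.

-292

Ligand charges: 2×(-1) from CN⁻ and 2×(+0) from bipy sum to -2; with overall charge +1, Fe is +3.
Fe³⁺: group 8, so d-count = 8 − 3 = 5.
Electron filling gives t₂g⁵ eg⁰.
The orbital stabilization is -2.0Δₒ = -2.0 × 372 = -744 kJ/mol.
High-spin d⁵ would be t₂g³ eg² with 0 pairs; low-spin has 2, so 2 excess pairs cost +2P = +452 kJ/mol.
Net CFSE = -744 + 452 = -292 kJ/mol.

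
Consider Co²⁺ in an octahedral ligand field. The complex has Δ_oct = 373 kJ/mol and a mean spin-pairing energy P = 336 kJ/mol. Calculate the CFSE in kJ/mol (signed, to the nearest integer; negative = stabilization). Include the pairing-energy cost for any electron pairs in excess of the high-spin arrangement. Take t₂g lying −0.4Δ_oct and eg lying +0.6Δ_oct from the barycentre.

Co is in group 9, so Co²⁺ is d⁷ (9 − 2 = 7).
Δ_oct > P, so pairing is preferred: the ground state is low-spin.
That gives t₂g⁶ eg¹.
Orbital CFSE = -1.8Δ_oct = -1.8 × 373 = -671 kJ/mol.
Excess pairs vs high-spin: 3 − 2 = 1; pairing cost = +336 kJ/mol.
Net CFSE = -671 + 336 = -335 kJ/mol.

-335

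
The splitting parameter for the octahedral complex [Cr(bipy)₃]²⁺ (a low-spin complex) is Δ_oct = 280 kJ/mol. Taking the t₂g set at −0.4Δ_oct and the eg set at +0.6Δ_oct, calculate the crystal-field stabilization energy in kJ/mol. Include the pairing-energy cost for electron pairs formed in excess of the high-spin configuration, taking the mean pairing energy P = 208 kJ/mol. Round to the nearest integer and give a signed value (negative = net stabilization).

bipy is neutral, so the +2 overall charge sits on Cr: oxidation state +2.
Cr²⁺: group 6, so d-count = 6 − 2 = 4.
Electron filling gives t₂g⁴ eg⁰.
CFSE(orbital) = 4×(-0.4Δ_oct) + 0×(0.6Δ_oct) = -1.6Δ_oct; with Δ_oct = 280 kJ/mol that is -448 kJ/mol.
High-spin d⁴ would be t₂g³ eg¹ with 0 pairs; low-spin has 1, so 1 excess pair costs +1P = +208 kJ/mol.
Overall CFSE = -448 + 208 = -240 kJ/mol.

-240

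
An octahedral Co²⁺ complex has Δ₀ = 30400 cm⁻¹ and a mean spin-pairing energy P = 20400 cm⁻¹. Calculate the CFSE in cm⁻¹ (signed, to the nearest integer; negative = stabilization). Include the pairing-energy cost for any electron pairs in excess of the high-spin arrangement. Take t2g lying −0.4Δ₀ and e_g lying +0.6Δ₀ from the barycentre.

-34320

Co is in group 9, so Co²⁺ is d⁷ (9 − 2 = 7).
Δ₀ > P, so pairing is preferred: the ground state is low-spin.
That gives t2g^6 e_g^1.
Orbital CFSE = -1.8Δ₀ = -1.8 × 30400 = -54720 cm⁻¹.
Excess pairs vs high-spin: 3 − 2 = 1; pairing cost = +20400 cm⁻¹.
Net CFSE = -54720 + 20400 = -34320 cm⁻¹.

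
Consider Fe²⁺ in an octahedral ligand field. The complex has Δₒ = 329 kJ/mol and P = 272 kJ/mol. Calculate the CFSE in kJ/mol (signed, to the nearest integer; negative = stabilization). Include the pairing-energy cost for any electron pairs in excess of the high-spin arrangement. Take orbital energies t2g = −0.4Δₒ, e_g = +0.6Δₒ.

Fe is in group 8, so Fe²⁺ is d⁶ (8 − 2 = 6).
Here Δₒ > P (329 > 272), so the low-spin state is favoured.
Filling d⁶ accordingly: t2g^6 e_g^0.
Orbital CFSE = -2.4Δₒ = -2.4 × 329 = -790 kJ/mol.
Excess pairs vs high-spin: 3 − 1 = 2; pairing cost = +544 kJ/mol.
Net CFSE = -790 + 544 = -246 kJ/mol.

-246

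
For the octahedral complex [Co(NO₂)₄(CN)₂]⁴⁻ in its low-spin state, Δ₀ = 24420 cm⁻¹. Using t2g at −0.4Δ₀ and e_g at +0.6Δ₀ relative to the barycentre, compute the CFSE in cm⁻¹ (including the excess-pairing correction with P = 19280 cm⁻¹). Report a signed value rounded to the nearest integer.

-24676

Ligand charges: 4×(-1) from NO₂⁻ and 2×(-1) from CN⁻ sum to -6; with overall charge -4, Co is +2.
Co²⁺: group 9, so d-count = 9 − 2 = 7.
The d⁷ electrons fill as t2g^6 e_g^1.
CFSE(orbital) = 6×(-0.4Δ₀) + 1×(0.6Δ₀) = -1.8Δ₀; with Δ₀ = 24420 cm⁻¹ that is -43956 cm⁻¹.
Relative to high-spin t2g^5 e_g^2 (2 paired), the low-spin configuration has 1 additional pair, contributing +1 × 19280 = +19280 cm⁻¹.
Net CFSE = -43956 + 19280 = -24676 cm⁻¹.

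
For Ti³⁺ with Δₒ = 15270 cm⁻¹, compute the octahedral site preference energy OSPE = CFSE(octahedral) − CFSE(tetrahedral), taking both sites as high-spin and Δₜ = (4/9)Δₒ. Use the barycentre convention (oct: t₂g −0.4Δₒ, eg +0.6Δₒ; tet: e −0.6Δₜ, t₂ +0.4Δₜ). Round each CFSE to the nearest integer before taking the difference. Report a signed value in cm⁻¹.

-2036

Group 4 minus oxidation state +3 gives a d¹ configuration for Ti³⁺.
Octahedral high-spin t2g^1 e_g^0: CFSE = -0.4 × 15270 = -6108 cm⁻¹.
Tetrahedral e^1 t2^0 gives -0.6Δₜ = -0.6 × (4/9) × 15270 = -4072 cm⁻¹.
OSPE = CFSE(oct) − CFSE(tet) = -6108 − (-4072) = -2036 cm⁻¹.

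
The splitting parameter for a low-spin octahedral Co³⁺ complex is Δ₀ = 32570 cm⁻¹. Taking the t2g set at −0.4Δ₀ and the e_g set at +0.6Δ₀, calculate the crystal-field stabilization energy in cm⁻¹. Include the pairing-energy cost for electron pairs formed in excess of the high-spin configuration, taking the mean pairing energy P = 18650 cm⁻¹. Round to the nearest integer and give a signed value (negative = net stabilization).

-40868

Group 9 minus oxidation state +3 gives a d⁶ configuration for Co³⁺.
Configuration: t2g^6 e_g^0.
Orbital CFSE = 6(-0.4) + 0(0.6) = -2.4Δ₀ = -2.4 × 32570 = -78168 cm⁻¹.
High-spin d⁶ would be t2g^4 e_g^2 with 1 pair; low-spin has 3, so 2 excess pairs cost +2P = +37300 cm⁻¹.
Combining: -78168 + 37300 = -40868 cm⁻¹.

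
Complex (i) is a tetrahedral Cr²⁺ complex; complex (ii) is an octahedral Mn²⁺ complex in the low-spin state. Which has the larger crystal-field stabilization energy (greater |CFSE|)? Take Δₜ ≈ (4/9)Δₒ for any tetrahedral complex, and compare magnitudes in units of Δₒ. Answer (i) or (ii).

(ii)

(i): Cr²⁺: group 6, so d-count = 6 − 2 = 4; With tetrahedral geometry the complex is necessarily high-spin; e^2 t2^2, CFSE = -0.4Δₜ ≈ -0.18Δₒ.
(ii): Group 7 minus oxidation state +2 gives a d⁵ configuration for Mn²⁺; t2g^5 e_g^0, CFSE = -2.0Δₒ.
So (ii) has the larger |CFSE|.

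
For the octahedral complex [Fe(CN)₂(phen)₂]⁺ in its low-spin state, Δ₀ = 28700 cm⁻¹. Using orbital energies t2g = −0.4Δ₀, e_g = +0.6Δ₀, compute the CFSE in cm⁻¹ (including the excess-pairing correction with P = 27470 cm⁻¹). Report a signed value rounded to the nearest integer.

Ligand charges: 2×(-1) from CN⁻ and 2×(+0) from phen sum to -2; with overall charge +1, Fe is +3.
Fe³⁺: group 8, so d-count = 8 − 3 = 5.
The d⁵ electrons fill as t2g^5 e_g^0.
Orbital CFSE = 5(-0.4) + 0(0.6) = -2.0Δ₀ = -2.0 × 28700 = -57400 cm⁻¹.
Relative to high-spin t2g^3 e_g^2 (0 paired), the low-spin configuration has 2 additional pairs, contributing +2 × 27470 = +54940 cm⁻¹.
Overall CFSE = -57400 + 54940 = -2460 cm⁻¹.

-2460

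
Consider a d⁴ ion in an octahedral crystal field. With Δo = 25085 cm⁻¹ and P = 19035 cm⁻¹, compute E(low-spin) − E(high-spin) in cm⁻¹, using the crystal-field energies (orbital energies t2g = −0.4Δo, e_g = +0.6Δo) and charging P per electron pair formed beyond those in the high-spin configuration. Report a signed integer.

High-spin: t2g^3 e_g^1, CFSE = -0.6Δo = -15051 cm⁻¹.
Low-spin: t2g^4 e_g^0, orbital CFSE = -1.6Δo = -40136 cm⁻¹; plus 1 excess pair × P = +19035 cm⁻¹; total -21101 cm⁻¹.
The difference is -21101 − (-15051) = -6050 cm⁻¹, so low-spin lies lower.

-6050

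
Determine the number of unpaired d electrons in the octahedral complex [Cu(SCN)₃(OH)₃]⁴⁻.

Ligand charges: 3×(-1) from SCN⁻ and 3×(-1) from OH⁻ sum to -6; with overall charge -4, Cu is +2.
Group 11 minus oxidation state +2 gives a d⁹ configuration for Cu²⁺.
Configuration: t₂g⁶ eg³, giving 1 unpaired electron.

1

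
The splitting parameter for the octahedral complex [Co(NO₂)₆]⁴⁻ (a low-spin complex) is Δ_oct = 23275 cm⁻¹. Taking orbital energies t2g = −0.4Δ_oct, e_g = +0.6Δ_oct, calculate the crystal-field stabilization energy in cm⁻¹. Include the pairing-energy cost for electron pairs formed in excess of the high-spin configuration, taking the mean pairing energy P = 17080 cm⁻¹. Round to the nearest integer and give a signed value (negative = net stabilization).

-24815

Each NO₂⁻ contributes -1; 6 × (-1) = -6. With overall charge -4, Co is in the +2 oxidation state.
Co sits in group 9; removing 2 electrons leaves Co²⁺ with 9 − 2 = 7 d electrons.
The d⁷ electrons fill as t2g^6 e_g^1.
The orbital stabilization is -1.8Δ_oct = -1.8 × 23275 = -41895 cm⁻¹.
Relative to high-spin t2g^5 e_g^2 (2 paired), the low-spin configuration has 1 additional pair, contributing +1 × 17080 = +17080 cm⁻¹.
Combining: -41895 + 17080 = -24815 cm⁻¹.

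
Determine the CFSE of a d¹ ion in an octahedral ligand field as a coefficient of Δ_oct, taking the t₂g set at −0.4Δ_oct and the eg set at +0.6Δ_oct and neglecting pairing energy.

Configuration: t₂g¹ eg⁰.
CFSE = 1(-0.4Δ_oct) + 0(0.6Δ_oct) = -0.4Δ_oct + 0.0Δ_oct = -0.4Δ_oct.

-0.4 Δ_oct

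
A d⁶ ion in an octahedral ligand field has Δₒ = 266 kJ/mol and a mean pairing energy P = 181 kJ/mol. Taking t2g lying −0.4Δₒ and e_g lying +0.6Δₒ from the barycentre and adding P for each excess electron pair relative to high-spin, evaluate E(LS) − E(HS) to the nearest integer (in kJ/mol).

-170

High-spin: t2g^4 e_g^2, CFSE = -0.4Δₒ = -106 kJ/mol.
For low-spin the configuration is t2g^6 e_g^0: orbital energy -2.4 × 266 = -638 kJ/mol, and 2 additional pairs relative to high-spin add 362 kJ/mol, giving -276 kJ/mol.
The difference is -276 − (-106) = -170 kJ/mol, so low-spin lies lower.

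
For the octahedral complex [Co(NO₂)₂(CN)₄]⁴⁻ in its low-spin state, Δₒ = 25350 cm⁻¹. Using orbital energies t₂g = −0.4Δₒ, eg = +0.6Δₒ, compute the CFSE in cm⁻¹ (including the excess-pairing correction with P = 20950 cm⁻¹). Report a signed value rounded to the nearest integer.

-24680

Ligand charges: 2×(-1) from NO₂⁻ and 4×(-1) from CN⁻ sum to -6; with overall charge -4, Co is +2.
Group 9 minus oxidation state +2 gives a d⁷ configuration for Co²⁺.
Electron filling gives t₂g⁶ eg¹.
The orbital stabilization is -1.8Δₒ = -1.8 × 25350 = -45630 cm⁻¹.
High-spin d⁷ would be t₂g⁵ eg² with 2 pairs; low-spin has 3, so 1 excess pair costs +1P = +20950 cm⁻¹.
Net CFSE = -45630 + 20950 = -24680 cm⁻¹.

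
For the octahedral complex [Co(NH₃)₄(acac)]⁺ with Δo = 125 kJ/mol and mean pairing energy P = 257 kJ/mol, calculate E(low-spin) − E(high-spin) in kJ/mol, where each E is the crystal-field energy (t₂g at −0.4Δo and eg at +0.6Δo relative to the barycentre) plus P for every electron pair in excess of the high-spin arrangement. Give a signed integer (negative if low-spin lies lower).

132

Ligand charges: 4×(+0) from NH₃ and 1×(-1) from acac⁻ sum to -1; with overall charge +1, Co is +2.
Co is in group 9, so Co²⁺ is d⁷ (9 − 2 = 7).
In the high-spin limit (t₂g⁵ eg²) the orbital term is -0.8Δo = -100 kJ/mol, with no excess pairing.
Low-spin t₂g⁶ eg¹ gives -1.8Δo = -225 kJ/mol, but forming 1 extra pair costs 1P = 257 kJ/mol, so E(LS) = -225 + 257 = 32 kJ/mol.
Thus E(LS) − E(HS) = 132 kJ/mol.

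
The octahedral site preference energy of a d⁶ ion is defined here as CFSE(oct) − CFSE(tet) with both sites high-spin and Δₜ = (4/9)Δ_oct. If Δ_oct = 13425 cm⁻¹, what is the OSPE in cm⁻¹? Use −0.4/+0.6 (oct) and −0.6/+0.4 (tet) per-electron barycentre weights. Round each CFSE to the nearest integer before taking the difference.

Octahedral (high-spin): t₂g⁴ eg², CFSE = 4(−0.4) + 2(+0.6) = -0.4Δ_oct = -0.4 × 13425 = -5370 cm⁻¹.
Tetrahedral: e³ t₂³, CFSE = 3(−0.6) + 3(+0.4) = -0.6Δₜ = -0.6 × (4/9) × 13425 = -3580 cm⁻¹.
OSPE = -5370 − (-3580) = -1790 cm⁻¹.

-1790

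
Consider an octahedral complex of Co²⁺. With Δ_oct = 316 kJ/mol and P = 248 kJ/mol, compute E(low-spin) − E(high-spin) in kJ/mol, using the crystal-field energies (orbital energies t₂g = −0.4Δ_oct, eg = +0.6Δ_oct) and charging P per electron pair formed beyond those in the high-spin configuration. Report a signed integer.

-68

Co sits in group 9; removing 2 electrons leaves Co²⁺ with 9 − 2 = 7 d electrons.
High-spin: t₂g⁵ eg², CFSE = -0.8Δ_oct = -253 kJ/mol.
Low-spin t₂g⁶ eg¹ gives -1.8Δ_oct = -569 kJ/mol, but forming 1 extra pair costs 1P = 248 kJ/mol, so E(LS) = -569 + 248 = -321 kJ/mol.
Thus E(LS) − E(HS) = -68 kJ/mol.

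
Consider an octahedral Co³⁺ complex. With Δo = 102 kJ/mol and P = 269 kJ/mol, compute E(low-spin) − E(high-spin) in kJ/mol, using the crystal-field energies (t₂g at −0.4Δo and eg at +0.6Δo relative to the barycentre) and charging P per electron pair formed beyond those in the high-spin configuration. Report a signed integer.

334

Group 9 minus oxidation state +3 gives a d⁶ configuration for Co³⁺.
High-spin d⁶ fills as t₂g⁴ eg² with CFSE 4(−0.4) + 2(+0.6) = -0.4Δo = -41 kJ/mol.
Low-spin t₂g⁶ eg⁰ gives -2.4Δo = -245 kJ/mol, but forming 2 extra pairs costs 2P = 538 kJ/mol, so E(LS) = -245 + 538 = 293 kJ/mol.
E(LS) − E(HS) = 293 − (-41) = 334 kJ/mol.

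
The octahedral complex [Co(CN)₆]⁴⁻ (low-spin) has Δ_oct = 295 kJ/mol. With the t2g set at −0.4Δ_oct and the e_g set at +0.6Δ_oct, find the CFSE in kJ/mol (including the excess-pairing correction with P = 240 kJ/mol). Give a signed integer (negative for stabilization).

-291

Each CN⁻ contributes -1; 6 × (-1) = -6. With overall charge -4, Co is in the +2 oxidation state.
Co sits in group 9; removing 2 electrons leaves Co²⁺ with 9 − 2 = 7 d electrons.
Configuration: t2g^6 e_g^1.
CFSE(orbital) = 6×(-0.4Δ_oct) + 1×(0.6Δ_oct) = -1.8Δ_oct; with Δ_oct = 295 kJ/mol that is -531 kJ/mol.
High-spin d⁷ would be t2g^5 e_g^2 with 2 pairs; low-spin has 3, so 1 excess pair costs +1P = +240 kJ/mol.
Overall CFSE = -531 + 240 = -291 kJ/mol.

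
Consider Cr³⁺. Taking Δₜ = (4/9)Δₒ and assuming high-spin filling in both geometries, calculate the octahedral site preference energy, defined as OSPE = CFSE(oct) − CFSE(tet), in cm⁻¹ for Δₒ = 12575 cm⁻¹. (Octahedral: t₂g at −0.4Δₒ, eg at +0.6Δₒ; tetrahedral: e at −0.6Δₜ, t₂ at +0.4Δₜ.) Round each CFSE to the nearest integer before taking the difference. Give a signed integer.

-10619

Cr³⁺: group 6, so d-count = 6 − 3 = 3.
In an octahedral site d³ (HS) is t2g^3 e_g^0, giving CFSE(oct) = -1.2Δₒ = -15090 cm⁻¹.
In a tetrahedral site the filling is e^2 t2^1: CFSE(tet) = -0.8Δₜ = -0.8 × (4/9)(12575) = -4471 cm⁻¹.
OSPE = -15090 − (-4471) = -10619 cm⁻¹.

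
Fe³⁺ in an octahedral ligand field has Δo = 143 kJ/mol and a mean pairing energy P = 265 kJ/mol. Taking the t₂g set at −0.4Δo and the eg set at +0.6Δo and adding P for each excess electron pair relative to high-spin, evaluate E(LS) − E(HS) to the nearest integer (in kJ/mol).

244

Fe is in group 8, so Fe³⁺ is d⁵ (8 − 3 = 5).
High-spin: t₂g³ eg², CFSE = 0.0Δo = 0 kJ/mol.
For low-spin the configuration is t₂g⁵ eg⁰: orbital energy -2.0 × 143 = -286 kJ/mol, and 2 additional pairs relative to high-spin add 530 kJ/mol, giving 244 kJ/mol.
Thus E(LS) − E(HS) = 244 kJ/mol.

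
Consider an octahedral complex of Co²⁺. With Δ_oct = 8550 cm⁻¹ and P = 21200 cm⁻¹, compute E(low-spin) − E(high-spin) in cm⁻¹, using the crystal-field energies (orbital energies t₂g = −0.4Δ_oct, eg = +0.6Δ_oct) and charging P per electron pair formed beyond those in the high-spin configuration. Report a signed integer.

12650

Group 9 minus oxidation state +2 gives a d⁷ configuration for Co²⁺.
High-spin d⁷ fills as t₂g⁵ eg² with CFSE 5(−0.4) + 2(+0.6) = -0.8Δ_oct = -6840 cm⁻¹.
Low-spin: t₂g⁶ eg¹, orbital CFSE = -1.8Δ_oct = -15390 cm⁻¹; plus 1 excess pair × P = +21200 cm⁻¹; total 5810 cm⁻¹.
E(LS) − E(HS) = 5810 − (-6840) = 12650 cm⁻¹.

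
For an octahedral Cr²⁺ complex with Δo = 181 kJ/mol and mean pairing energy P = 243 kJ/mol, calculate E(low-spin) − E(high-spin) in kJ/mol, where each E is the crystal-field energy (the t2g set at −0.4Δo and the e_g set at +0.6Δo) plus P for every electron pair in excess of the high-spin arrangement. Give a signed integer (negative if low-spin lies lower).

62

Cr sits in group 6; removing 2 electrons leaves Cr²⁺ with 6 − 2 = 4 d electrons.
High-spin d⁴ fills as t2g^3 e_g^1 with CFSE 3(−0.4) + 1(+0.6) = -0.6Δo = -109 kJ/mol.
Low-spin: t2g^4 e_g^0, orbital CFSE = -1.6Δo = -290 kJ/mol; plus 1 excess pair × P = +243 kJ/mol; total -47 kJ/mol.
Thus E(LS) − E(HS) = 62 kJ/mol.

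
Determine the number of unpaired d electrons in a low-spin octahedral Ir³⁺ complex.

Ir³⁺: group 9, so d-count = 9 − 3 = 6.
Configuration: t₂g⁶ eg⁰, giving 0 unpaired electrons.

0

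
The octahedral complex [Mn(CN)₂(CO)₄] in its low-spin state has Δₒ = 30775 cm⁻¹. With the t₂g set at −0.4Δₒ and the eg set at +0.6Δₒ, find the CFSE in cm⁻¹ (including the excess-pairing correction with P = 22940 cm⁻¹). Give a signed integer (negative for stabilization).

Ligand charges: 2×(-1) from CN⁻ and 4×(+0) from CO sum to -2; with overall charge +0, Mn is +2.
Mn is in group 7, so Mn²⁺ is d⁵ (7 − 2 = 5).
Configuration: t₂g⁵ eg⁰.
Orbital CFSE = 5(-0.4) + 0(0.6) = -2.0Δₒ = -2.0 × 30775 = -61550 cm⁻¹.
Relative to high-spin t₂g³ eg² (0 paired), the low-spin configuration has 2 additional pairs, contributing +2 × 22940 = +45880 cm⁻¹.
Combining: -61550 + 45880 = -15670 cm⁻¹.

-15670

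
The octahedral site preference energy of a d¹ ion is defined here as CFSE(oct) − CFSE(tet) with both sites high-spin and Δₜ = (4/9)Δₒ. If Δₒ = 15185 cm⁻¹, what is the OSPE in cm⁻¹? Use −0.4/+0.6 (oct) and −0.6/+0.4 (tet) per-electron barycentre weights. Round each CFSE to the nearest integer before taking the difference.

-2025

Octahedral (high-spin): t₂g¹ eg⁰, CFSE = 1(−0.4) + 0(+0.6) = -0.4Δₒ = -0.4 × 15185 = -6074 cm⁻¹.
Tetrahedral: e¹ t₂⁰, CFSE = 1(−0.6) + 0(+0.4) = -0.6Δₜ = -0.6 × (4/9) × 15185 = -4049 cm⁻¹.
OSPE = CFSE(oct) − CFSE(tet) = -6074 − (-4049) = -2025 cm⁻¹.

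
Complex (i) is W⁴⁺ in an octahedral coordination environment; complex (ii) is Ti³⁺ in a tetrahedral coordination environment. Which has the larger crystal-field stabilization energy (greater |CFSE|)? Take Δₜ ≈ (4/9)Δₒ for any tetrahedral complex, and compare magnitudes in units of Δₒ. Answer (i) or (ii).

(i): W sits in group 6; removing 4 electrons leaves W⁴⁺ with 6 − 4 = 2 d electrons; For octahedral d² the high- and low-spin configurations coincide; t₂g² eg⁰, CFSE = -0.8Δₒ.
(ii): Ti sits in group 4; removing 3 electrons leaves Ti³⁺ with 4 − 3 = 1 d electrons; Tetrahedral fields are weak (Δₜ ≈ 4/9 Δₒ), so electrons fill high-spin; e^1 t2^0, CFSE = -0.6Δₜ ≈ -0.27Δₒ.
So (i) has the larger |CFSE|.

(i)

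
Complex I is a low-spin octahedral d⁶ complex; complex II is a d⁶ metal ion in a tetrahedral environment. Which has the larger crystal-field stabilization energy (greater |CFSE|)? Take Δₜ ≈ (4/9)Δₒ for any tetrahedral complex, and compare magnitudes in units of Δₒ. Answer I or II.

I: t2g^6 e_g^0, CFSE = -2.4Δₒ.
II: Tetrahedral splitting is small, so the complex is high-spin; e³ t₂³, CFSE = -0.6Δₜ ≈ -0.27Δₒ.
So I has the larger |CFSE|.

I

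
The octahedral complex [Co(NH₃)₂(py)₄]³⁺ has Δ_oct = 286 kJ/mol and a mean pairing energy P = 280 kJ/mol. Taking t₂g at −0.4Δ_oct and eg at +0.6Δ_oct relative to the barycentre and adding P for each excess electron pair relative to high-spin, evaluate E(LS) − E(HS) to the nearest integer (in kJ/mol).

Ligand charges: 2×(+0) from NH₃ and 4×(+0) from py sum to +0; with overall charge +3, Co is +3.
Co sits in group 9; removing 3 electrons leaves Co³⁺ with 9 − 3 = 6 d electrons.
In the high-spin limit (t₂g⁴ eg²) the orbital term is -0.4Δ_oct = -114 kJ/mol, with no excess pairing.
Low-spin: t₂g⁶ eg⁰, orbital CFSE = -2.4Δ_oct = -686 kJ/mol; plus 2 excess pairs × P = +560 kJ/mol; total -126 kJ/mol.
Thus E(LS) − E(HS) = -12 kJ/mol.

-12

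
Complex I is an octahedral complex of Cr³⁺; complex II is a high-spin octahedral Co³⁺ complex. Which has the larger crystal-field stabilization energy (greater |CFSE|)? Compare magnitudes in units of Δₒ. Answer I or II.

I

I: Cr sits in group 6; removing 3 electrons leaves Cr³⁺ with 6 − 3 = 3 d electrons; t₂g³ eg⁰, CFSE = -1.2Δₒ.
II: Co sits in group 9; removing 3 electrons leaves Co³⁺ with 9 − 3 = 6 d electrons; t₂g⁴ eg², CFSE = -0.4Δₒ.
So I has the larger |CFSE|.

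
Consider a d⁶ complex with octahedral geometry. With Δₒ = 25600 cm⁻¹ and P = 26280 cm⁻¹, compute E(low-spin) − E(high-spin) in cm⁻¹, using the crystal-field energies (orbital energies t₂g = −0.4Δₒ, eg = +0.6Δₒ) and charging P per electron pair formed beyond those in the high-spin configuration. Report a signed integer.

1360

High-spin d⁶ fills as t₂g⁴ eg² with CFSE 4(−0.4) + 2(+0.6) = -0.4Δₒ = -10240 cm⁻¹.
Low-spin: t₂g⁶ eg⁰, orbital CFSE = -2.4Δₒ = -61440 cm⁻¹; plus 2 excess pairs × P = +52560 cm⁻¹; total -8880 cm⁻¹.
The difference is -8880 − (-10240) = 1360 cm⁻¹, so high-spin lies lower.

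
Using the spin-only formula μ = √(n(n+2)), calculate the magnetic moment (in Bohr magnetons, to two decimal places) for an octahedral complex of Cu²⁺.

1.73 Bohr magnetons

Cu sits in group 11; removing 2 electrons leaves Cu²⁺ with 11 − 2 = 9 d electrons.
Configuration: t₂g⁶ eg³ → 1 unpaired electron.
μ(spin-only) = √[1(1+2)] = √3 ≈ 1.73 Bohr magnetons.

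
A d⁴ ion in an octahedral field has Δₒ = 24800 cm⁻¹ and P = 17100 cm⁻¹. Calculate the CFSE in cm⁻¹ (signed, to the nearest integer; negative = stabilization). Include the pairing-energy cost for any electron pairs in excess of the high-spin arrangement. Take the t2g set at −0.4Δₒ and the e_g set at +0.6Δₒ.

Here Δₒ > P (24800 > 17100), so the low-spin state is favoured.
Filling d⁴ accordingly: t2g^4 e_g^0.
Orbital CFSE = -1.6Δₒ = -1.6 × 24800 = -39680 cm⁻¹.
Excess pairs vs high-spin: 1 − 0 = 1; pairing cost = +17100 cm⁻¹.
Net CFSE = -39680 + 17100 = -22580 cm⁻¹.

-22580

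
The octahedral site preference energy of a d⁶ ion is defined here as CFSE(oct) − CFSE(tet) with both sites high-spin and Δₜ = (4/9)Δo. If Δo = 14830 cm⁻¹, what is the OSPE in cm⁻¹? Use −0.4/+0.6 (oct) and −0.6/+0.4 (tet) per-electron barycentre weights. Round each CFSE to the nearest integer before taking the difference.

-1977

In an octahedral site d⁶ (HS) is t2g^4 e_g^2, giving CFSE(oct) = -0.4Δo = -5932 cm⁻¹.
Tetrahedral e^3 t2^3 gives -0.6Δₜ = -0.6 × (4/9) × 14830 = -3955 cm⁻¹.
OSPE = CFSE(oct) − CFSE(tet) = -5932 − (-3955) = -1977 cm⁻¹.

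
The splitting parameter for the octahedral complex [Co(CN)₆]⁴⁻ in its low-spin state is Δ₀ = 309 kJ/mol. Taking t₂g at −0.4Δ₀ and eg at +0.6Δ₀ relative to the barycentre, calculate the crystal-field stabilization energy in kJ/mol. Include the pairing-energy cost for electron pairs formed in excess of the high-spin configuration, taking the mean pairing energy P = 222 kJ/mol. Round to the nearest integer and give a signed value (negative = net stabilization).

Each CN⁻ contributes -1; 6 × (-1) = -6. With overall charge -4, Co is in the +2 oxidation state.
Group 9 minus oxidation state +2 gives a d⁷ configuration for Co²⁺.
Electron filling gives t₂g⁶ eg¹.
Orbital CFSE = 6(-0.4) + 1(0.6) = -1.8Δ₀ = -1.8 × 309 = -556 kJ/mol.
Pairing penalty: 3 pairs vs 2 in the high-spin reference → 1 extra × P = 222 kJ/mol.
Net CFSE = -556 + 222 = -334 kJ/mol.

-334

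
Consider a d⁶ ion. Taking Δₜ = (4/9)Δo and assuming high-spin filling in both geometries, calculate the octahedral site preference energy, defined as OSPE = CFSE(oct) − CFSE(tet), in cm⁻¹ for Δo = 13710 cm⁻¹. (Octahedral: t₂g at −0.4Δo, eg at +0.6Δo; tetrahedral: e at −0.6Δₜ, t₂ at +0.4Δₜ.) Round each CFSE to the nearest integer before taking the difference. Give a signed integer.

Octahedral high-spin t₂g⁴ eg²: CFSE = -0.4 × 13710 = -5484 cm⁻¹.
Tetrahedral: e³ t₂³, CFSE = 3(−0.6) + 3(+0.4) = -0.6Δₜ = -0.6 × (4/9) × 13710 = -3656 cm⁻¹.
OSPE = CFSE(oct) − CFSE(tet) = -5484 − (-3656) = -1828 cm⁻¹.

-1828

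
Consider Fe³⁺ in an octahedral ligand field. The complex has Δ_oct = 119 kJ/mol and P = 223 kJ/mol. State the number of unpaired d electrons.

5

Fe³⁺: group 8, so d-count = 8 − 3 = 5.
With Δ_oct < P the complex is high-spin.
Configuration: t2g^3 e_g^2.
Unpaired electrons: 5.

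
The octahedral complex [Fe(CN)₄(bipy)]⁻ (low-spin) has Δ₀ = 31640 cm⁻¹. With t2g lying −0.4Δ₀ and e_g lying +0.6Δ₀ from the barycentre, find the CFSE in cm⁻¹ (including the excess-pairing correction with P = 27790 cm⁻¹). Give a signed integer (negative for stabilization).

Ligand charges: 4×(-1) from CN⁻ and 1×(+0) from bipy sum to -4; with overall charge -1, Fe is +3.
Fe sits in group 8; removing 3 electrons leaves Fe³⁺ with 8 − 3 = 5 d electrons.
Configuration: t2g^5 e_g^0.
The orbital stabilization is -2.0Δ₀ = -2.0 × 31640 = -63280 cm⁻¹.
High-spin d⁵ would be t2g^3 e_g^2 with 0 pairs; low-spin has 2, so 2 excess pairs cost +2P = +55580 cm⁻¹.
Overall CFSE = -63280 + 55580 = -7700 cm⁻¹.

-7700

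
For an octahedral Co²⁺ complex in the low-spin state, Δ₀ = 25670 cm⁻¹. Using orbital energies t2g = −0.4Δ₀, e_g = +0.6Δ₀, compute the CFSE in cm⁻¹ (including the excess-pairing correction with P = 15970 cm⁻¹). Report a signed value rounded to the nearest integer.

-30236

Co²⁺: group 9, so d-count = 9 − 2 = 7.
Configuration: t2g^6 e_g^1.
Orbital CFSE = 6(-0.4) + 1(0.6) = -1.8Δ₀ = -1.8 × 25670 = -46206 cm⁻¹.
Pairing penalty: 3 pairs vs 2 in the high-spin reference → 1 extra × P = 15970 cm⁻¹.
Combining: -46206 + 15970 = -30236 cm⁻¹.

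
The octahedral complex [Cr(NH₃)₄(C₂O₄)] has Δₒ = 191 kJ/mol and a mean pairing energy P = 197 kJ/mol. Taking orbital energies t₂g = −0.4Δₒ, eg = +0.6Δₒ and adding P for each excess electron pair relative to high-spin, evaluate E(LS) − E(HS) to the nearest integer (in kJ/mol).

6

Ligand charges: 4×(+0) from NH₃ and 1×(-2) from C₂O₄²⁻ sum to -2; with overall charge +0, Cr is +2.
Cr is in group 6, so Cr²⁺ is d⁴ (6 − 2 = 4).
In the high-spin limit (t₂g³ eg¹) the orbital term is -0.6Δₒ = -115 kJ/mol, with no excess pairing.
Low-spin t₂g⁴ eg⁰ gives -1.6Δₒ = -306 kJ/mol, but forming 1 extra pair costs 1P = 197 kJ/mol, so E(LS) = -306 + 197 = -109 kJ/mol.
Thus E(LS) − E(HS) = 6 kJ/mol.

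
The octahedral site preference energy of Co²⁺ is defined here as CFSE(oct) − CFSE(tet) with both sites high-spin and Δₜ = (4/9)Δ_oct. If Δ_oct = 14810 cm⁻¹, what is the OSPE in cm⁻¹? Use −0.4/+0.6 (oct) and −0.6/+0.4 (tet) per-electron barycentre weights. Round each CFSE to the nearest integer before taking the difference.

Co is in group 9, so Co²⁺ is d⁷ (9 − 2 = 7).
In an octahedral site d⁷ (HS) is t2g^5 e_g^2, giving CFSE(oct) = -0.8Δ_oct = -11848 cm⁻¹.
In a tetrahedral site the filling is e^4 t2^3: CFSE(tet) = -1.2Δₜ = -1.2 × (4/9)(14810) = -7899 cm⁻¹.
Subtracting, OSPE = -11848 − (-7899) = -3949 cm⁻¹.

-3949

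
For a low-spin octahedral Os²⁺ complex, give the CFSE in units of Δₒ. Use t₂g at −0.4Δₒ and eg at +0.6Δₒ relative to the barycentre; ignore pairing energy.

-2.4 Δₒ

Os²⁺: group 8, so d-count = 8 − 2 = 6.
Configuration: t₂g⁶ eg⁰.
CFSE = 6(-0.4Δₒ) + 0(0.6Δₒ) = -2.4Δₒ + 0.0Δₒ = -2.4Δₒ.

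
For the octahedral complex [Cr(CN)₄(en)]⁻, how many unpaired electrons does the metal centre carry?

3

Ligand charges: 4×(-1) from CN⁻ and 1×(+0) from en sum to -4; with overall charge -1, Cr is +3.
Group 6 minus oxidation state +3 gives a d³ configuration for Cr³⁺.
Configuration: t2g^3 e_g^0, giving 3 unpaired electrons.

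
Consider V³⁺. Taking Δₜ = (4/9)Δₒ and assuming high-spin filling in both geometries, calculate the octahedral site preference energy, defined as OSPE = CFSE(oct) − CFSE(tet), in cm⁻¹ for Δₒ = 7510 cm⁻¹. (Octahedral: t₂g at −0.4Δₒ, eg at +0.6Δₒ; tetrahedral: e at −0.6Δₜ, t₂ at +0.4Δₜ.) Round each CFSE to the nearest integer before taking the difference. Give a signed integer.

Group 5 minus oxidation state +3 gives a d² configuration for V³⁺.
Octahedral (high-spin): t2g^2 e_g^0, CFSE = 2(−0.4) + 0(+0.6) = -0.8Δₒ = -0.8 × 7510 = -6008 cm⁻¹.
Tetrahedral: e^2 t2^0, CFSE = 2(−0.6) + 0(+0.4) = -1.2Δₜ = -1.2 × (4/9) × 7510 = -4005 cm⁻¹.
OSPE = -6008 − (-4005) = -2003 cm⁻¹.

-2003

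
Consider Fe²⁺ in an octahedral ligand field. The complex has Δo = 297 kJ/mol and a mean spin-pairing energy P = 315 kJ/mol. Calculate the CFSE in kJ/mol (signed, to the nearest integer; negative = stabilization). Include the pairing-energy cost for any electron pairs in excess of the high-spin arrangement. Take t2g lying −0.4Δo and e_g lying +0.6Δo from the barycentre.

-119

Group 8 minus oxidation state +2 gives a d⁶ configuration for Fe²⁺.
With Δo < P the complex is high-spin.
That gives t2g^4 e_g^2.
Orbital CFSE = -0.4Δo = -0.4 × 297 = -119 kJ/mol.
High-spin has no excess pairs, so no pairing correction applies.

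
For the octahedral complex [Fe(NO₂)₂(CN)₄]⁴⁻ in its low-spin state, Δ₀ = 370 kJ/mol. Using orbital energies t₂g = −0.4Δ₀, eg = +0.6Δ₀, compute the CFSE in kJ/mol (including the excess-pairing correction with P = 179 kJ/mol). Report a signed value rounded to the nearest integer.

-530

Ligand charges: 2×(-1) from NO₂⁻ and 4×(-1) from CN⁻ sum to -6; with overall charge -4, Fe is +2.
Fe sits in group 8; removing 2 electrons leaves Fe²⁺ with 8 − 2 = 6 d electrons.
Configuration: t₂g⁶ eg⁰.
CFSE(orbital) = 6×(-0.4Δ₀) + 0×(0.6Δ₀) = -2.4Δ₀; with Δ₀ = 370 kJ/mol that is -888 kJ/mol.
High-spin d⁶ would be t₂g⁴ eg² with 1 pair; low-spin has 3, so 2 excess pairs cost +2P = +358 kJ/mol.
Net CFSE = -888 + 358 = -530 kJ/mol.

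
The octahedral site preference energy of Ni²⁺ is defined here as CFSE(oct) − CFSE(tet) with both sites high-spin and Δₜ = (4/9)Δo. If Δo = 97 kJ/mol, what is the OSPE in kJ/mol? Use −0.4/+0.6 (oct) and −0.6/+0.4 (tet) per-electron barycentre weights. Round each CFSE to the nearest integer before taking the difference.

-82

Ni²⁺: group 10, so d-count = 10 − 2 = 8.
Octahedral (high-spin): t2g^6 e_g^2, CFSE = 6(−0.4) + 2(+0.6) = -1.2Δo = -1.2 × 97 = -116 kJ/mol.
In a tetrahedral site the filling is e^4 t2^4: CFSE(tet) = -0.8Δₜ = -0.8 × (4/9)(97) = -34 kJ/mol.
Subtracting, OSPE = -116 − (-34) = -82 kJ/mol.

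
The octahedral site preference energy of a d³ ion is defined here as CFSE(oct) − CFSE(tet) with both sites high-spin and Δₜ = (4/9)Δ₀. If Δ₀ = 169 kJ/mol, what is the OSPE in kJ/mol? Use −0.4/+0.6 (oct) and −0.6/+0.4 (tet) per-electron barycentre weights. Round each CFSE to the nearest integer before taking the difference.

-143

Octahedral high-spin t₂g³ eg⁰: CFSE = -1.2 × 169 = -203 kJ/mol.
Tetrahedral e² t₂¹ gives -0.8Δₜ = -0.8 × (4/9) × 169 = -60 kJ/mol.
Subtracting, OSPE = -203 − (-60) = -143 kJ/mol.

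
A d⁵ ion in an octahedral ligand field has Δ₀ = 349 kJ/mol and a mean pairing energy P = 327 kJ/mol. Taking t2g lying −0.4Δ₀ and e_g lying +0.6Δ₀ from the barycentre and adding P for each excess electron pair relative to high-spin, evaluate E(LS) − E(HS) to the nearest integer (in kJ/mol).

-44

In the high-spin limit (t2g^3 e_g^2) the orbital term is 0.0Δ₀ = 0 kJ/mol, with no excess pairing.
Low-spin: t2g^5 e_g^0, orbital CFSE = -2.0Δ₀ = -698 kJ/mol; plus 2 excess pairs × P = +654 kJ/mol; total -44 kJ/mol.
The difference is -44 − (0) = -44 kJ/mol, so low-spin lies lower.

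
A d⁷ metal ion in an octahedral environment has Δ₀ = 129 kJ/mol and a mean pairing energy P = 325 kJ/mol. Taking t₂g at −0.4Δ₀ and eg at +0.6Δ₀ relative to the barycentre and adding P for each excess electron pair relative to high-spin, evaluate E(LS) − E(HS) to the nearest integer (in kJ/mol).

High-spin d⁷ fills as t₂g⁵ eg² with CFSE 5(−0.4) + 2(+0.6) = -0.8Δ₀ = -103 kJ/mol.
Low-spin: t₂g⁶ eg¹, orbital CFSE = -1.8Δ₀ = -232 kJ/mol; plus 1 excess pair × P = +325 kJ/mol; total 93 kJ/mol.
The difference is 93 − (-103) = 196 kJ/mol, so high-spin lies lower.

196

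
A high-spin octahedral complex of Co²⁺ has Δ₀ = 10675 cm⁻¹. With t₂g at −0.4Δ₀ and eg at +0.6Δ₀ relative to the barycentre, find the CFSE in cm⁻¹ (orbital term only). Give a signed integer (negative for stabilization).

-8540

Co²⁺: group 9, so d-count = 9 − 2 = 7.
Configuration: t₂g⁵ eg².
CFSE(orbital) = 5×(-0.4Δ₀) + 2×(0.6Δ₀) = -0.8Δ₀; with Δ₀ = 10675 cm⁻¹ that is -8540 cm⁻¹.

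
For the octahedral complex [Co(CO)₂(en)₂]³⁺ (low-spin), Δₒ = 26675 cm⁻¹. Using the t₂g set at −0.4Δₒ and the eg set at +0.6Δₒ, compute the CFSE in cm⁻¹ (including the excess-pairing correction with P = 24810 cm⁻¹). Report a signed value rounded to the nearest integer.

-14400

Ligand charges: 2×(+0) from CO and 2×(+0) from en sum to +0; with overall charge +3, Co is +3.
Co³⁺: group 9, so d-count = 9 − 3 = 6.
Configuration: t₂g⁶ eg⁰.
Orbital CFSE = 6(-0.4) + 0(0.6) = -2.4Δₒ = -2.4 × 26675 = -64020 cm⁻¹.
Relative to high-spin t₂g⁴ eg² (1 paired), the low-spin configuration has 2 additional pairs, contributing +2 × 24810 = +49620 cm⁻¹.
Combining: -64020 + 49620 = -14400 cm⁻¹.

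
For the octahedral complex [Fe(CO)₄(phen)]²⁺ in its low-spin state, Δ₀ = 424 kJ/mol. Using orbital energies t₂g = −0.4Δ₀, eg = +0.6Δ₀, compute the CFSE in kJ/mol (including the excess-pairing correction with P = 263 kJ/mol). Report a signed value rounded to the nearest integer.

-492

Ligand charges: 4×(+0) from CO and 1×(+0) from phen sum to +0; with overall charge +2, Fe is +2.
Fe sits in group 8; removing 2 electrons leaves Fe²⁺ with 8 − 2 = 6 d electrons.
Electron filling gives t₂g⁶ eg⁰.
Orbital CFSE = 6(-0.4) + 0(0.6) = -2.4Δ₀ = -2.4 × 424 = -1018 kJ/mol.
Pairing penalty: 3 pairs vs 1 in the high-spin reference → 2 extra × P = 526 kJ/mol.
Overall CFSE = -1018 + 526 = -492 kJ/mol.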